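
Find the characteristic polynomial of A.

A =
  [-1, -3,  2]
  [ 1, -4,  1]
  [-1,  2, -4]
x^3 + 9*x^2 + 27*x + 27

Expanding det(x·I − A) (e.g. by cofactor expansion or by noting that A is similar to its Jordan form J, which has the same characteristic polynomial as A) gives
  χ_A(x) = x^3 + 9*x^2 + 27*x + 27
which factors as (x + 3)^3. The eigenvalues (with algebraic multiplicities) are λ = -3 with multiplicity 3.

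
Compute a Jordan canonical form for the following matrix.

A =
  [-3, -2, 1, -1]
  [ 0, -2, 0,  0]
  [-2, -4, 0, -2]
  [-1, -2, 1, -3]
J_2(-2) ⊕ J_1(-2) ⊕ J_1(-2)

The characteristic polynomial is
  det(x·I − A) = x^4 + 8*x^3 + 24*x^2 + 32*x + 16 = (x + 2)^4

Eigenvalues and multiplicities (the geometric multiplicity of λ is n − rank(A − λI), which equals the number of Jordan blocks for λ):
  λ = -2: algebraic multiplicity = 4, geometric multiplicity = 3

Determining the block sizes for each eigenvalue:
  λ = -2: 3 blocks summing to 4 forces exactly one block of size 2 and the rest size 1 → block sizes [2, 1, 1]

Assembling the blocks gives a Jordan form
J =
  [-2,  1,  0,  0]
  [ 0, -2,  0,  0]
  [ 0,  0, -2,  0]
  [ 0,  0,  0, -2]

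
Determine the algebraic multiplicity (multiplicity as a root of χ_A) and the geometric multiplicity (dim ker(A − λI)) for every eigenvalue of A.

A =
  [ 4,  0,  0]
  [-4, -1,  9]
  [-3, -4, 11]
λ = 4: alg = 1, geom = 1; λ = 5: alg = 2, geom = 1

Step 1 — factor the characteristic polynomial to read off the algebraic multiplicities:
  χ_A(x) = (x - 5)^2*(x - 4)

Step 2 — compute geometric multiplicities via the rank-nullity identity g(λ) = n − rank(A − λI):
  rank(A − (4)·I) = 2, so dim ker(A − (4)·I) = n − 2 = 1
  rank(A − (5)·I) = 2, so dim ker(A − (5)·I) = n − 2 = 1

Summary:
  λ = 4: algebraic multiplicity = 1, geometric multiplicity = 1
  λ = 5: algebraic multiplicity = 2, geometric multiplicity = 1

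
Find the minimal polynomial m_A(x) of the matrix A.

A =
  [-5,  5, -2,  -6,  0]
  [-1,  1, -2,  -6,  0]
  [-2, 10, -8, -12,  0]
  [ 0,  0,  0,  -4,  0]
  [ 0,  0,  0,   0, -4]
x^2 + 8*x + 16

The characteristic polynomial is χ_A(x) = (x + 4)^5, so the eigenvalues are known. The minimal polynomial is
  m_A(x) = Π_λ (x − λ)^{k_λ}
where k_λ is the size of the *largest* Jordan block for λ (equivalently, the smallest k with (A − λI)^k v = 0 for every generalised eigenvector v of λ).

  λ = -4: largest Jordan block has size 2, contributing (x + 4)^2

So m_A(x) = (x + 4)^2 = x^2 + 8*x + 16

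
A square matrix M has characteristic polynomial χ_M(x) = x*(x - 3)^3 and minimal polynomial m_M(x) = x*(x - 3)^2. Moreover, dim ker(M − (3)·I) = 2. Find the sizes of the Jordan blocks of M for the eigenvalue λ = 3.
Block sizes for λ = 3: [2, 1]

Step 1 — from the characteristic polynomial, algebraic multiplicity of λ = 3 is 3. From dim ker(M − (3)·I) = 2, there are exactly 2 Jordan blocks for λ = 3.
Step 2 — from the minimal polynomial, the factor (x − 3)^2 tells us the largest block for λ = 3 has size 2.
Step 3 — with total size 3, 2 blocks, and largest block 2, the block sizes (in nonincreasing order) are [2, 1].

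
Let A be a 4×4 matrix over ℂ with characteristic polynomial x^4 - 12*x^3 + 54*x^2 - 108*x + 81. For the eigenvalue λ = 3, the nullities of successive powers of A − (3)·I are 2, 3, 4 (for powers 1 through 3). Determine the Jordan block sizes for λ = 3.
Block sizes for λ = 3: [3, 1]

From the dimensions of kernels of powers, the number of Jordan blocks of size at least j is d_j − d_{j−1} where d_j = dim ker(N^j) (with d_0 = 0). Computing the differences gives [2, 1, 1].
The number of blocks of size exactly k is (#blocks of size ≥ k) − (#blocks of size ≥ k + 1), so the partition is: 1 block(s) of size 1, 1 block(s) of size 3.
In nonincreasing order the block sizes are [3, 1].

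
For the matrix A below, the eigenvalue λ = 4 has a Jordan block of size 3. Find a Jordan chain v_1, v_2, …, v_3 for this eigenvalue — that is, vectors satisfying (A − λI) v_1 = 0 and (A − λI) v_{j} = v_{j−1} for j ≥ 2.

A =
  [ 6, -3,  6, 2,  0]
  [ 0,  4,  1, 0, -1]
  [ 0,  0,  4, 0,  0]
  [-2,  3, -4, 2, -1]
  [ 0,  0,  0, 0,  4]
A Jordan chain for λ = 4 of length 3:
v_1 = (1, 0, 0, -1, 0)ᵀ
v_2 = (6, 1, 0, -4, 0)ᵀ
v_3 = (0, 0, 1, 0, 0)ᵀ

Let N = A − (4)·I. We want v_3 with N^3 v_3 = 0 but N^2 v_3 ≠ 0; then v_{j-1} := N · v_j for j = 3, …, 2.

Pick v_3 = (0, 0, 1, 0, 0)ᵀ.
Then v_2 = N · v_3 = (6, 1, 0, -4, 0)ᵀ.
Then v_1 = N · v_2 = (1, 0, 0, -1, 0)ᵀ.

Sanity check: (A − (4)·I) v_1 = (0, 0, 0, 0, 0)ᵀ = 0. ✓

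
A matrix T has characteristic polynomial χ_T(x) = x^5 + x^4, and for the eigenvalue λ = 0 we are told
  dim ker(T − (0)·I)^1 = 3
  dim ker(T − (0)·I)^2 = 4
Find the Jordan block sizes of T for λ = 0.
Block sizes for λ = 0: [2, 1, 1]

From the dimensions of kernels of powers, the number of Jordan blocks of size at least j is d_j − d_{j−1} where d_j = dim ker(N^j) (with d_0 = 0). Computing the differences gives [3, 1].
The number of blocks of size exactly k is (#blocks of size ≥ k) − (#blocks of size ≥ k + 1), so the partition is: 2 block(s) of size 1, 1 block(s) of size 2.
In nonincreasing order the block sizes are [2, 1, 1].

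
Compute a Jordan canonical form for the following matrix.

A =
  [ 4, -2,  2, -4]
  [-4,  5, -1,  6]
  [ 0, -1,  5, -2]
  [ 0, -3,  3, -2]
J_2(2) ⊕ J_1(4) ⊕ J_1(4)

The characteristic polynomial is
  det(x·I − A) = x^4 - 12*x^3 + 52*x^2 - 96*x + 64 = (x - 4)^2*(x - 2)^2

Eigenvalues and multiplicities (the geometric multiplicity of λ is n − rank(A − λI), which equals the number of Jordan blocks for λ):
  λ = 2: algebraic multiplicity = 2, geometric multiplicity = 1
  λ = 4: algebraic multiplicity = 2, geometric multiplicity = 2

Determining the block sizes for each eigenvalue:
  λ = 2: one block (gm = 1), so the single block has size am = 2 → block sizes [2]
  λ = 4: gm = am = 2, so every block has size 1 → block sizes [1, 1]

Assembling the blocks gives a Jordan form
J =
  [2, 1, 0, 0]
  [0, 2, 0, 0]
  [0, 0, 4, 0]
  [0, 0, 0, 4]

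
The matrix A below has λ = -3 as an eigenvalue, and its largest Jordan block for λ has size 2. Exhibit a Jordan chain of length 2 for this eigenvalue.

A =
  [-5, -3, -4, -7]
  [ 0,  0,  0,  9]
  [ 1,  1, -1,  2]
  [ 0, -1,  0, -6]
A Jordan chain for λ = -3 of length 2:
v_1 = (-2, 0, 1, 0)ᵀ
v_2 = (1, 0, 0, 0)ᵀ

Let N = A − (-3)·I. We want v_2 with N^2 v_2 = 0 but N^1 v_2 ≠ 0; then v_{j-1} := N · v_j for j = 2, …, 2.

Pick v_2 = (1, 0, 0, 0)ᵀ.
Then v_1 = N · v_2 = (-2, 0, 1, 0)ᵀ.

Sanity check: (A − (-3)·I) v_1 = (0, 0, 0, 0)ᵀ = 0. ✓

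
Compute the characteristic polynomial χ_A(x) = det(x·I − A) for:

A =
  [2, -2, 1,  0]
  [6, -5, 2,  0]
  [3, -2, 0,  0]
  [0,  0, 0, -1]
x^4 + 4*x^3 + 6*x^2 + 4*x + 1

Expanding det(x·I − A) (e.g. by cofactor expansion or by noting that A is similar to its Jordan form J, which has the same characteristic polynomial as A) gives
  χ_A(x) = x^4 + 4*x^3 + 6*x^2 + 4*x + 1
which factors as (x + 1)^4. The eigenvalues (with algebraic multiplicities) are λ = -1 with multiplicity 4.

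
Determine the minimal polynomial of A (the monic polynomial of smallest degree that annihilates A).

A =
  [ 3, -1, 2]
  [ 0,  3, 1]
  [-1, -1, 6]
x^3 - 12*x^2 + 48*x - 64

The characteristic polynomial is χ_A(x) = (x - 4)^3, so the eigenvalues are known. The minimal polynomial is
  m_A(x) = Π_λ (x − λ)^{k_λ}
where k_λ is the size of the *largest* Jordan block for λ (equivalently, the smallest k with (A − λI)^k v = 0 for every generalised eigenvector v of λ).

  λ = 4: largest Jordan block has size 3, contributing (x − 4)^3

So m_A(x) = (x - 4)^3 = x^3 - 12*x^2 + 48*x - 64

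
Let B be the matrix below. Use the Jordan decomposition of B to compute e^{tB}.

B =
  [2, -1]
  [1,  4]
e^{tB} =
  [-t*exp(3*t) + exp(3*t), -t*exp(3*t)]
  [t*exp(3*t), t*exp(3*t) + exp(3*t)]

Strategy: write B = P · J · P⁻¹ where J is a Jordan canonical form, so e^{tB} = P · e^{tJ} · P⁻¹, and e^{tJ} can be computed block-by-block.

B has Jordan form
J =
  [3, 1]
  [0, 3]
(up to reordering of blocks).

Per-block formulas:
  For a 2×2 Jordan block J_2(3): exp(t · J_2(3)) = e^(3t)·(I + t·N), where N is the 2×2 nilpotent shift.

After assembling e^{tJ} and conjugating by P, we get:

e^{tB} =
  [-t*exp(3*t) + exp(3*t), -t*exp(3*t)]
  [t*exp(3*t), t*exp(3*t) + exp(3*t)]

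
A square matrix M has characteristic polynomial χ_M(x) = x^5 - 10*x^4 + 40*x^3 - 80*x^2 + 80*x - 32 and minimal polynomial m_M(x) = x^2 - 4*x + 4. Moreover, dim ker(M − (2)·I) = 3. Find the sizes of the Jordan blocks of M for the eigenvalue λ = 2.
Block sizes for λ = 2: [2, 2, 1]

Step 1 — from the characteristic polynomial, algebraic multiplicity of λ = 2 is 5. From dim ker(M − (2)·I) = 3, there are exactly 3 Jordan blocks for λ = 2.
Step 2 — from the minimal polynomial, the factor (x − 2)^2 tells us the largest block for λ = 2 has size 2.
Step 3 — with total size 5, 3 blocks, and largest block 2, the block sizes (in nonincreasing order) are [2, 2, 1].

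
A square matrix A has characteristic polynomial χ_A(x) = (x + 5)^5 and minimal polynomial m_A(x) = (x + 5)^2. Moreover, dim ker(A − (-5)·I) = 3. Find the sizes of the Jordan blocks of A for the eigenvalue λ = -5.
Block sizes for λ = -5: [2, 2, 1]

Step 1 — from the characteristic polynomial, algebraic multiplicity of λ = -5 is 5. From dim ker(A − (-5)·I) = 3, there are exactly 3 Jordan blocks for λ = -5.
Step 2 — from the minimal polynomial, the factor (x + 5)^2 tells us the largest block for λ = -5 has size 2.
Step 3 — with total size 5, 3 blocks, and largest block 2, the block sizes (in nonincreasing order) are [2, 2, 1].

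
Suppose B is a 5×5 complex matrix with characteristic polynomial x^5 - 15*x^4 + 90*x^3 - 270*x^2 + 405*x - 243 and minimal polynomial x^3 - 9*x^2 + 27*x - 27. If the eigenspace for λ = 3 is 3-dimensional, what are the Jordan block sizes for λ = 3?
Block sizes for λ = 3: [3, 1, 1]

Step 1 — from the characteristic polynomial, algebraic multiplicity of λ = 3 is 5. From dim ker(B − (3)·I) = 3, there are exactly 3 Jordan blocks for λ = 3.
Step 2 — from the minimal polynomial, the factor (x − 3)^3 tells us the largest block for λ = 3 has size 3.
Step 3 — with total size 5, 3 blocks, and largest block 3, the block sizes (in nonincreasing order) are [3, 1, 1].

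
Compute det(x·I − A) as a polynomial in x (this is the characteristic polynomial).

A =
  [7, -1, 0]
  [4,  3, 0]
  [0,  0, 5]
x^3 - 15*x^2 + 75*x - 125

Expanding det(x·I − A) (e.g. by cofactor expansion or by noting that A is similar to its Jordan form J, which has the same characteristic polynomial as A) gives
  χ_A(x) = x^3 - 15*x^2 + 75*x - 125
which factors as (x - 5)^3. The eigenvalues (with algebraic multiplicities) are λ = 5 with multiplicity 3.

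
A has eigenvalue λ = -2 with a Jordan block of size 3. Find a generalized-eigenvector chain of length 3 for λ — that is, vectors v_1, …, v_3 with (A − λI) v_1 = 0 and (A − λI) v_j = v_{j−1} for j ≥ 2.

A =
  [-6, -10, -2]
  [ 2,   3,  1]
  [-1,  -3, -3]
A Jordan chain for λ = -2 of length 3:
v_1 = (-2, 1, -1)ᵀ
v_2 = (-4, 2, -1)ᵀ
v_3 = (1, 0, 0)ᵀ

Let N = A − (-2)·I. We want v_3 with N^3 v_3 = 0 but N^2 v_3 ≠ 0; then v_{j-1} := N · v_j for j = 3, …, 2.

Pick v_3 = (1, 0, 0)ᵀ.
Then v_2 = N · v_3 = (-4, 2, -1)ᵀ.
Then v_1 = N · v_2 = (-2, 1, -1)ᵀ.

Sanity check: (A − (-2)·I) v_1 = (0, 0, 0)ᵀ = 0. ✓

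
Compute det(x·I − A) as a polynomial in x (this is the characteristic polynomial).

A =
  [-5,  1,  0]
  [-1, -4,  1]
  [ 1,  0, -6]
x^3 + 15*x^2 + 75*x + 125

Expanding det(x·I − A) (e.g. by cofactor expansion or by noting that A is similar to its Jordan form J, which has the same characteristic polynomial as A) gives
  χ_A(x) = x^3 + 15*x^2 + 75*x + 125
which factors as (x + 5)^3. The eigenvalues (with algebraic multiplicities) are λ = -5 with multiplicity 3.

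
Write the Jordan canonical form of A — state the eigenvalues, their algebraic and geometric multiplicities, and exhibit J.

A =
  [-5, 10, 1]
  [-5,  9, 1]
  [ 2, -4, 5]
J_3(3)

The characteristic polynomial is
  det(x·I − A) = x^3 - 9*x^2 + 27*x - 27 = (x - 3)^3

Eigenvalues and multiplicities (the geometric multiplicity of λ is n − rank(A − λI), which equals the number of Jordan blocks for λ):
  λ = 3: algebraic multiplicity = 3, geometric multiplicity = 1

Determining the block sizes for each eigenvalue:
  λ = 3: one block (gm = 1), so the single block has size am = 3 → block sizes [3]

Assembling the blocks gives a Jordan form
J =
  [3, 1, 0]
  [0, 3, 1]
  [0, 0, 3]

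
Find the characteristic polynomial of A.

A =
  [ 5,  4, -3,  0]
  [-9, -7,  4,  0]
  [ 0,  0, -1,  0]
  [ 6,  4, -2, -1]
x^4 + 4*x^3 + 6*x^2 + 4*x + 1

Expanding det(x·I − A) (e.g. by cofactor expansion or by noting that A is similar to its Jordan form J, which has the same characteristic polynomial as A) gives
  χ_A(x) = x^4 + 4*x^3 + 6*x^2 + 4*x + 1
which factors as (x + 1)^4. The eigenvalues (with algebraic multiplicities) are λ = -1 with multiplicity 4.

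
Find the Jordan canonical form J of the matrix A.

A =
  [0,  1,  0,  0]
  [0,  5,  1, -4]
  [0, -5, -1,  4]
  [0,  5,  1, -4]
J_3(0) ⊕ J_1(0)

The characteristic polynomial is
  det(x·I − A) = x^4

Eigenvalues and multiplicities (the geometric multiplicity of λ is n − rank(A − λI), which equals the number of Jordan blocks for λ):
  λ = 0: algebraic multiplicity = 4, geometric multiplicity = 2

Determining the block sizes for each eigenvalue:
  λ = 0: with am = 4 and gm = 2, the partition is not yet determined (e.g. several partitions of 4 into 2 parts exist). Let N = A − (0)·I. Computing rank(N^1) = 2, rank(N^2) = 1, rank(N^3) = 0; the number of blocks of size ≥ j is rank(N^{j−1}) − rank(N^j), giving [2, 1, 1]. So we have 1 block(s) of size 3, 1 block(s) of size 1 → block sizes [3, 1]

Assembling the blocks gives a Jordan form
J =
  [0, 1, 0, 0]
  [0, 0, 1, 0]
  [0, 0, 0, 0]
  [0, 0, 0, 0]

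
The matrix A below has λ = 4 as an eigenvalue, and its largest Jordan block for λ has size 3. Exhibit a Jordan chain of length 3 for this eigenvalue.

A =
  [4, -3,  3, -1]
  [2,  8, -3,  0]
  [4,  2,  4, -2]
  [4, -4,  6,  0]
A Jordan chain for λ = 4 of length 3:
v_1 = (2, -4, -4, 0)ᵀ
v_2 = (0, 2, 4, 4)ᵀ
v_3 = (1, 0, 0, 0)ᵀ

Let N = A − (4)·I. We want v_3 with N^3 v_3 = 0 but N^2 v_3 ≠ 0; then v_{j-1} := N · v_j for j = 3, …, 2.

Pick v_3 = (1, 0, 0, 0)ᵀ.
Then v_2 = N · v_3 = (0, 2, 4, 4)ᵀ.
Then v_1 = N · v_2 = (2, -4, -4, 0)ᵀ.

Sanity check: (A − (4)·I) v_1 = (0, 0, 0, 0)ᵀ = 0. ✓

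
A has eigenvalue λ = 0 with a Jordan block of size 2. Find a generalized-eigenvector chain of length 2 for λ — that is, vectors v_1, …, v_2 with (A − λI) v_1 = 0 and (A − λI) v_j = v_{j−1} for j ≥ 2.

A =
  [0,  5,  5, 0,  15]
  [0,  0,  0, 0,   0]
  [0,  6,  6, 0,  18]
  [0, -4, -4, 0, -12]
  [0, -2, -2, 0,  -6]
A Jordan chain for λ = 0 of length 2:
v_1 = (5, 0, 6, -4, -2)ᵀ
v_2 = (0, 1, 0, 0, 0)ᵀ

Let N = A − (0)·I. We want v_2 with N^2 v_2 = 0 but N^1 v_2 ≠ 0; then v_{j-1} := N · v_j for j = 2, …, 2.

Pick v_2 = (0, 1, 0, 0, 0)ᵀ.
Then v_1 = N · v_2 = (5, 0, 6, -4, -2)ᵀ.

Sanity check: (A − (0)·I) v_1 = (0, 0, 0, 0, 0)ᵀ = 0. ✓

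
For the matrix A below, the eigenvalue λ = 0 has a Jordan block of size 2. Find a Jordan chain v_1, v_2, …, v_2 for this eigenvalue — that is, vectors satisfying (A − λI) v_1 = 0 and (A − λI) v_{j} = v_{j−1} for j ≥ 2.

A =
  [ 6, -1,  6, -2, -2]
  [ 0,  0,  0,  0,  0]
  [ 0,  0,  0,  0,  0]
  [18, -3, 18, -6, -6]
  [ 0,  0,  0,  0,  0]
A Jordan chain for λ = 0 of length 2:
v_1 = (6, 0, 0, 18, 0)ᵀ
v_2 = (1, 0, 0, 0, 0)ᵀ

Let N = A − (0)·I. We want v_2 with N^2 v_2 = 0 but N^1 v_2 ≠ 0; then v_{j-1} := N · v_j for j = 2, …, 2.

Pick v_2 = (1, 0, 0, 0, 0)ᵀ.
Then v_1 = N · v_2 = (6, 0, 0, 18, 0)ᵀ.

Sanity check: (A − (0)·I) v_1 = (0, 0, 0, 0, 0)ᵀ = 0. ✓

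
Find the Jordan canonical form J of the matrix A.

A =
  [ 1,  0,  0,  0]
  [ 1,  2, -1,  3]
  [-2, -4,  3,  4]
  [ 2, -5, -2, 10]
J_1(1) ⊕ J_3(5)

The characteristic polynomial is
  det(x·I − A) = x^4 - 16*x^3 + 90*x^2 - 200*x + 125 = (x - 5)^3*(x - 1)

Eigenvalues and multiplicities (the geometric multiplicity of λ is n − rank(A − λI), which equals the number of Jordan blocks for λ):
  λ = 1: algebraic multiplicity = 1, geometric multiplicity = 1
  λ = 5: algebraic multiplicity = 3, geometric multiplicity = 1

Determining the block sizes for each eigenvalue:
  λ = 1: one block (gm = 1), so the single block has size am = 1 → block sizes [1]
  λ = 5: one block (gm = 1), so the single block has size am = 3 → block sizes [3]

Assembling the blocks gives a Jordan form
J =
  [1, 0, 0, 0]
  [0, 5, 1, 0]
  [0, 0, 5, 1]
  [0, 0, 0, 5]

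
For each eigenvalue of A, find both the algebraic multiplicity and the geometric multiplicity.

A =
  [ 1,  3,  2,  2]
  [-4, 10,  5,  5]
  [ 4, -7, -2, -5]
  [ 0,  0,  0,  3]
λ = 3: alg = 4, geom = 2

Step 1 — factor the characteristic polynomial to read off the algebraic multiplicities:
  χ_A(x) = (x - 3)^4

Step 2 — compute geometric multiplicities via the rank-nullity identity g(λ) = n − rank(A − λI):
  rank(A − (3)·I) = 2, so dim ker(A − (3)·I) = n − 2 = 2

Summary:
  λ = 3: algebraic multiplicity = 4, geometric multiplicity = 2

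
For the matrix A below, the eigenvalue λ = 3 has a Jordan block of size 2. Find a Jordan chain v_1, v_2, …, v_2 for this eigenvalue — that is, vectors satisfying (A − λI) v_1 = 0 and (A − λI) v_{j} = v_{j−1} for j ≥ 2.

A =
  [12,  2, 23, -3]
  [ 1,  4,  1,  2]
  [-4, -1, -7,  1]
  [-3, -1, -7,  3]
A Jordan chain for λ = 3 of length 2:
v_1 = (9, 1, -4, -3)ᵀ
v_2 = (1, 0, 0, 0)ᵀ

Let N = A − (3)·I. We want v_2 with N^2 v_2 = 0 but N^1 v_2 ≠ 0; then v_{j-1} := N · v_j for j = 2, …, 2.

Pick v_2 = (1, 0, 0, 0)ᵀ.
Then v_1 = N · v_2 = (9, 1, -4, -3)ᵀ.

Sanity check: (A − (3)·I) v_1 = (0, 0, 0, 0)ᵀ = 0. ✓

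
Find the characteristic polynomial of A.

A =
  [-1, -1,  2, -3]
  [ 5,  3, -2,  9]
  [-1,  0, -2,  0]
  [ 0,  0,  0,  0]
x^4

Expanding det(x·I − A) (e.g. by cofactor expansion or by noting that A is similar to its Jordan form J, which has the same characteristic polynomial as A) gives
  χ_A(x) = x^4
which factors as x^4. The eigenvalues (with algebraic multiplicities) are λ = 0 with multiplicity 4.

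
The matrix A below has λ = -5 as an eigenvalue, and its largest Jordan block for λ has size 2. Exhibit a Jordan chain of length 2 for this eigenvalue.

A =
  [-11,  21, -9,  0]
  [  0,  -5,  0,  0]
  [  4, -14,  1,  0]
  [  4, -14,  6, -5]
A Jordan chain for λ = -5 of length 2:
v_1 = (-6, 0, 4, 4)ᵀ
v_2 = (1, 0, 0, 0)ᵀ

Let N = A − (-5)·I. We want v_2 with N^2 v_2 = 0 but N^1 v_2 ≠ 0; then v_{j-1} := N · v_j for j = 2, …, 2.

Pick v_2 = (1, 0, 0, 0)ᵀ.
Then v_1 = N · v_2 = (-6, 0, 4, 4)ᵀ.

Sanity check: (A − (-5)·I) v_1 = (0, 0, 0, 0)ᵀ = 0. ✓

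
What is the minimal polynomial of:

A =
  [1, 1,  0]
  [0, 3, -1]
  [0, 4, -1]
x^3 - 3*x^2 + 3*x - 1

The characteristic polynomial is χ_A(x) = (x - 1)^3, so the eigenvalues are known. The minimal polynomial is
  m_A(x) = Π_λ (x − λ)^{k_λ}
where k_λ is the size of the *largest* Jordan block for λ (equivalently, the smallest k with (A − λI)^k v = 0 for every generalised eigenvector v of λ).

  λ = 1: largest Jordan block has size 3, contributing (x − 1)^3

So m_A(x) = (x - 1)^3 = x^3 - 3*x^2 + 3*x - 1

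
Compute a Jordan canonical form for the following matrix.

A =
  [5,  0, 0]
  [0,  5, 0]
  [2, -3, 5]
J_2(5) ⊕ J_1(5)

The characteristic polynomial is
  det(x·I − A) = x^3 - 15*x^2 + 75*x - 125 = (x - 5)^3

Eigenvalues and multiplicities (the geometric multiplicity of λ is n − rank(A − λI), which equals the number of Jordan blocks for λ):
  λ = 5: algebraic multiplicity = 3, geometric multiplicity = 2

Determining the block sizes for each eigenvalue:
  λ = 5: 2 blocks summing to 3 forces exactly one block of size 2 and the rest size 1 → block sizes [2, 1]

Assembling the blocks gives a Jordan form
J =
  [5, 1, 0]
  [0, 5, 0]
  [0, 0, 5]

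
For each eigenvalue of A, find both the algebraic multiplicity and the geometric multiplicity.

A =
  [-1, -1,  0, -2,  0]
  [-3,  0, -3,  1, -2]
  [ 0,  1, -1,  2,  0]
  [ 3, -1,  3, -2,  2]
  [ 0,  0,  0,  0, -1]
λ = -1: alg = 5, geom = 3

Step 1 — factor the characteristic polynomial to read off the algebraic multiplicities:
  χ_A(x) = (x + 1)^5

Step 2 — compute geometric multiplicities via the rank-nullity identity g(λ) = n − rank(A − λI):
  rank(A − (-1)·I) = 2, so dim ker(A − (-1)·I) = n − 2 = 3

Summary:
  λ = -1: algebraic multiplicity = 5, geometric multiplicity = 3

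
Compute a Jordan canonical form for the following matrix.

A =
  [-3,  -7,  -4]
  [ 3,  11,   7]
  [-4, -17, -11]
J_3(-1)

The characteristic polynomial is
  det(x·I − A) = x^3 + 3*x^2 + 3*x + 1 = (x + 1)^3

Eigenvalues and multiplicities (the geometric multiplicity of λ is n − rank(A − λI), which equals the number of Jordan blocks for λ):
  λ = -1: algebraic multiplicity = 3, geometric multiplicity = 1

Determining the block sizes for each eigenvalue:
  λ = -1: one block (gm = 1), so the single block has size am = 3 → block sizes [3]

Assembling the blocks gives a Jordan form
J =
  [-1,  1,  0]
  [ 0, -1,  1]
  [ 0,  0, -1]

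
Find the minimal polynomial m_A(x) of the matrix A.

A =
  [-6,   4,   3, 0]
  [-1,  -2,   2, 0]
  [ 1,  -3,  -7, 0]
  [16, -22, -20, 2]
x^4 + 13*x^3 + 45*x^2 - 25*x - 250

The characteristic polynomial is χ_A(x) = (x - 2)*(x + 5)^3, so the eigenvalues are known. The minimal polynomial is
  m_A(x) = Π_λ (x − λ)^{k_λ}
where k_λ is the size of the *largest* Jordan block for λ (equivalently, the smallest k with (A − λI)^k v = 0 for every generalised eigenvector v of λ).

  λ = -5: largest Jordan block has size 3, contributing (x + 5)^3
  λ = 2: largest Jordan block has size 1, contributing (x − 2)

So m_A(x) = (x - 2)*(x + 5)^3 = x^4 + 13*x^3 + 45*x^2 - 25*x - 250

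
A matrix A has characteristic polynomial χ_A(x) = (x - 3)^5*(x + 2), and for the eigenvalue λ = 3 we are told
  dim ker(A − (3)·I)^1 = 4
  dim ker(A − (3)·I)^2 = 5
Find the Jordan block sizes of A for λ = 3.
Block sizes for λ = 3: [2, 1, 1, 1]

From the dimensions of kernels of powers, the number of Jordan blocks of size at least j is d_j − d_{j−1} where d_j = dim ker(N^j) (with d_0 = 0). Computing the differences gives [4, 1].
The number of blocks of size exactly k is (#blocks of size ≥ k) − (#blocks of size ≥ k + 1), so the partition is: 3 block(s) of size 1, 1 block(s) of size 2.
In nonincreasing order the block sizes are [2, 1, 1, 1].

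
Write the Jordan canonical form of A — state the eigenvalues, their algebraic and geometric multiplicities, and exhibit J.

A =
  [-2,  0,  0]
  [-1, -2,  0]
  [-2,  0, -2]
J_2(-2) ⊕ J_1(-2)

The characteristic polynomial is
  det(x·I − A) = x^3 + 6*x^2 + 12*x + 8 = (x + 2)^3

Eigenvalues and multiplicities (the geometric multiplicity of λ is n − rank(A − λI), which equals the number of Jordan blocks for λ):
  λ = -2: algebraic multiplicity = 3, geometric multiplicity = 2

Determining the block sizes for each eigenvalue:
  λ = -2: 2 blocks summing to 3 forces exactly one block of size 2 and the rest size 1 → block sizes [2, 1]

Assembling the blocks gives a Jordan form
J =
  [-2,  1,  0]
  [ 0, -2,  0]
  [ 0,  0, -2]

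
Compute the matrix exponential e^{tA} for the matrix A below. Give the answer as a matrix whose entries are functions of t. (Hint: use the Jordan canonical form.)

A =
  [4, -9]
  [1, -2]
e^{tA} =
  [3*t*exp(t) + exp(t), -9*t*exp(t)]
  [t*exp(t), -3*t*exp(t) + exp(t)]

Strategy: write A = P · J · P⁻¹ where J is a Jordan canonical form, so e^{tA} = P · e^{tJ} · P⁻¹, and e^{tJ} can be computed block-by-block.

A has Jordan form
J =
  [1, 1]
  [0, 1]
(up to reordering of blocks).

Per-block formulas:
  For a 2×2 Jordan block J_2(1): exp(t · J_2(1)) = e^(1t)·(I + t·N), where N is the 2×2 nilpotent shift.

After assembling e^{tJ} and conjugating by P, we get:

e^{tA} =
  [3*t*exp(t) + exp(t), -9*t*exp(t)]
  [t*exp(t), -3*t*exp(t) + exp(t)]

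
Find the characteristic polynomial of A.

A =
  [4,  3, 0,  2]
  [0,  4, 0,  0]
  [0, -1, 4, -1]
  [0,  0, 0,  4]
x^4 - 16*x^3 + 96*x^2 - 256*x + 256

Expanding det(x·I − A) (e.g. by cofactor expansion or by noting that A is similar to its Jordan form J, which has the same characteristic polynomial as A) gives
  χ_A(x) = x^4 - 16*x^3 + 96*x^2 - 256*x + 256
which factors as (x - 4)^4. The eigenvalues (with algebraic multiplicities) are λ = 4 with multiplicity 4.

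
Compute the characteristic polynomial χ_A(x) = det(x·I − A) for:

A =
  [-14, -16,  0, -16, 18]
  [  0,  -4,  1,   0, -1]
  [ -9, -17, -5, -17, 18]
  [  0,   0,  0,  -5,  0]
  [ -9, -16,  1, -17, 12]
x^5 + 16*x^4 + 70*x^3 - 100*x^2 - 1375*x - 2500

Expanding det(x·I − A) (e.g. by cofactor expansion or by noting that A is similar to its Jordan form J, which has the same characteristic polynomial as A) gives
  χ_A(x) = x^5 + 16*x^4 + 70*x^3 - 100*x^2 - 1375*x - 2500
which factors as (x - 4)*(x + 5)^4. The eigenvalues (with algebraic multiplicities) are λ = -5 with multiplicity 4, λ = 4 with multiplicity 1.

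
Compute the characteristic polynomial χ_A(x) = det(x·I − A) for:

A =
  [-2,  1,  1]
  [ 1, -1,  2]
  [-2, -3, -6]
x^3 + 9*x^2 + 27*x + 27

Expanding det(x·I − A) (e.g. by cofactor expansion or by noting that A is similar to its Jordan form J, which has the same characteristic polynomial as A) gives
  χ_A(x) = x^3 + 9*x^2 + 27*x + 27
which factors as (x + 3)^3. The eigenvalues (with algebraic multiplicities) are λ = -3 with multiplicity 3.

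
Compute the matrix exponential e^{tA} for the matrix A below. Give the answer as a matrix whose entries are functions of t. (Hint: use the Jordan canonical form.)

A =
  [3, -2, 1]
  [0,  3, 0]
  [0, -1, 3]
e^{tA} =
  [exp(3*t), -t^2*exp(3*t)/2 - 2*t*exp(3*t), t*exp(3*t)]
  [0, exp(3*t), 0]
  [0, -t*exp(3*t), exp(3*t)]

Strategy: write A = P · J · P⁻¹ where J is a Jordan canonical form, so e^{tA} = P · e^{tJ} · P⁻¹, and e^{tJ} can be computed block-by-block.

A has Jordan form
J =
  [3, 1, 0]
  [0, 3, 1]
  [0, 0, 3]
(up to reordering of blocks).

Per-block formulas:
  For a 3×3 Jordan block J_3(3): exp(t · J_3(3)) = e^(3t)·(I + t·N + (t^2/2)·N^2), where N is the 3×3 nilpotent shift.

After assembling e^{tJ} and conjugating by P, we get:

e^{tA} =
  [exp(3*t), -t^2*exp(3*t)/2 - 2*t*exp(3*t), t*exp(3*t)]
  [0, exp(3*t), 0]
  [0, -t*exp(3*t), exp(3*t)]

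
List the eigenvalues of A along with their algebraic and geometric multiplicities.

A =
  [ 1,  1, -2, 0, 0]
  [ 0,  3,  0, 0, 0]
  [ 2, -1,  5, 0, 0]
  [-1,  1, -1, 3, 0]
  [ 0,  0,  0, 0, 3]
λ = 3: alg = 5, geom = 3

Step 1 — factor the characteristic polynomial to read off the algebraic multiplicities:
  χ_A(x) = (x - 3)^5

Step 2 — compute geometric multiplicities via the rank-nullity identity g(λ) = n − rank(A − λI):
  rank(A − (3)·I) = 2, so dim ker(A − (3)·I) = n − 2 = 3

Summary:
  λ = 3: algebraic multiplicity = 5, geometric multiplicity = 3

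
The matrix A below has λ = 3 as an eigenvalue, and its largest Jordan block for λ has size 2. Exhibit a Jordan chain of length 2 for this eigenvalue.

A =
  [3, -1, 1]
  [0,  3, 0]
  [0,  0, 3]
A Jordan chain for λ = 3 of length 2:
v_1 = (-1, 0, 0)ᵀ
v_2 = (0, 1, 0)ᵀ

Let N = A − (3)·I. We want v_2 with N^2 v_2 = 0 but N^1 v_2 ≠ 0; then v_{j-1} := N · v_j for j = 2, …, 2.

Pick v_2 = (0, 1, 0)ᵀ.
Then v_1 = N · v_2 = (-1, 0, 0)ᵀ.

Sanity check: (A − (3)·I) v_1 = (0, 0, 0)ᵀ = 0. ✓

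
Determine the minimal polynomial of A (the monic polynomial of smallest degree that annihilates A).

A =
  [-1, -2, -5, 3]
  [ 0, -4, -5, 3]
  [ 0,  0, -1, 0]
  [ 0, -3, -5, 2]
x^3 + 3*x^2 + 3*x + 1

The characteristic polynomial is χ_A(x) = (x + 1)^4, so the eigenvalues are known. The minimal polynomial is
  m_A(x) = Π_λ (x − λ)^{k_λ}
where k_λ is the size of the *largest* Jordan block for λ (equivalently, the smallest k with (A − λI)^k v = 0 for every generalised eigenvector v of λ).

  λ = -1: largest Jordan block has size 3, contributing (x + 1)^3

So m_A(x) = (x + 1)^3 = x^3 + 3*x^2 + 3*x + 1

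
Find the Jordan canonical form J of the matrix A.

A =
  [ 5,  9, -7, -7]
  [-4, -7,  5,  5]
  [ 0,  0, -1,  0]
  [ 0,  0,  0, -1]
J_3(-1) ⊕ J_1(-1)

The characteristic polynomial is
  det(x·I − A) = x^4 + 4*x^3 + 6*x^2 + 4*x + 1 = (x + 1)^4

Eigenvalues and multiplicities (the geometric multiplicity of λ is n − rank(A − λI), which equals the number of Jordan blocks for λ):
  λ = -1: algebraic multiplicity = 4, geometric multiplicity = 2

Determining the block sizes for each eigenvalue:
  λ = -1: with am = 4 and gm = 2, the partition is not yet determined (e.g. several partitions of 4 into 2 parts exist). Let N = A − (-1)·I. Computing rank(N^1) = 2, rank(N^2) = 1, rank(N^3) = 0; the number of blocks of size ≥ j is rank(N^{j−1}) − rank(N^j), giving [2, 1, 1]. So we have 1 block(s) of size 3, 1 block(s) of size 1 → block sizes [3, 1]

Assembling the blocks gives a Jordan form
J =
  [-1,  1,  0,  0]
  [ 0, -1,  1,  0]
  [ 0,  0, -1,  0]
  [ 0,  0,  0, -1]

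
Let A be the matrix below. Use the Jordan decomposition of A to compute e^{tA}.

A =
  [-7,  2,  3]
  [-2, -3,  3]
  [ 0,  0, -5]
e^{tA} =
  [-2*t*exp(-5*t) + exp(-5*t), 2*t*exp(-5*t), 3*t*exp(-5*t)]
  [-2*t*exp(-5*t), 2*t*exp(-5*t) + exp(-5*t), 3*t*exp(-5*t)]
  [0, 0, exp(-5*t)]

Strategy: write A = P · J · P⁻¹ where J is a Jordan canonical form, so e^{tA} = P · e^{tJ} · P⁻¹, and e^{tJ} can be computed block-by-block.

A has Jordan form
J =
  [-5,  1,  0]
  [ 0, -5,  0]
  [ 0,  0, -5]
(up to reordering of blocks).

Per-block formulas:
  For a 2×2 Jordan block J_2(-5): exp(t · J_2(-5)) = e^(-5t)·(I + t·N), where N is the 2×2 nilpotent shift.
  For a 1×1 block at λ = -5: exp(t · [-5]) = [e^(-5t)].

After assembling e^{tJ} and conjugating by P, we get:

e^{tA} =
  [-2*t*exp(-5*t) + exp(-5*t), 2*t*exp(-5*t), 3*t*exp(-5*t)]
  [-2*t*exp(-5*t), 2*t*exp(-5*t) + exp(-5*t), 3*t*exp(-5*t)]
  [0, 0, exp(-5*t)]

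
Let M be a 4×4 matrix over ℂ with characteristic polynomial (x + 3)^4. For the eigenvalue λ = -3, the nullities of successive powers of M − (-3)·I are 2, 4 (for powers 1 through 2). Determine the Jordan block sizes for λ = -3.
Block sizes for λ = -3: [2, 2]

From the dimensions of kernels of powers, the number of Jordan blocks of size at least j is d_j − d_{j−1} where d_j = dim ker(N^j) (with d_0 = 0). Computing the differences gives [2, 2].
The number of blocks of size exactly k is (#blocks of size ≥ k) − (#blocks of size ≥ k + 1), so the partition is: 2 block(s) of size 2.
In nonincreasing order the block sizes are [2, 2].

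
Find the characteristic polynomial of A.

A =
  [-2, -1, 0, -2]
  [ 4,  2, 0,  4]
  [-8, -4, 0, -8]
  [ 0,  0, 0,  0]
x^4

Expanding det(x·I − A) (e.g. by cofactor expansion or by noting that A is similar to its Jordan form J, which has the same characteristic polynomial as A) gives
  χ_A(x) = x^4
which factors as x^4. The eigenvalues (with algebraic multiplicities) are λ = 0 with multiplicity 4.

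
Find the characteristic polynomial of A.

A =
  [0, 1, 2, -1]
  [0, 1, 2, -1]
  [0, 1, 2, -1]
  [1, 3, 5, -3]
x^4

Expanding det(x·I − A) (e.g. by cofactor expansion or by noting that A is similar to its Jordan form J, which has the same characteristic polynomial as A) gives
  χ_A(x) = x^4
which factors as x^4. The eigenvalues (with algebraic multiplicities) are λ = 0 with multiplicity 4.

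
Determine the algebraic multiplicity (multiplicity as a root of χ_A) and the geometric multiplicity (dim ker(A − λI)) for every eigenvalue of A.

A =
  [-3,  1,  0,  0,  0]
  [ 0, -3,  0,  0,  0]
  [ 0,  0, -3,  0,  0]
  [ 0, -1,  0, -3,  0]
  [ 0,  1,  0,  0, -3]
λ = -3: alg = 5, geom = 4

Step 1 — factor the characteristic polynomial to read off the algebraic multiplicities:
  χ_A(x) = (x + 3)^5

Step 2 — compute geometric multiplicities via the rank-nullity identity g(λ) = n − rank(A − λI):
  rank(A − (-3)·I) = 1, so dim ker(A − (-3)·I) = n − 1 = 4

Summary:
  λ = -3: algebraic multiplicity = 5, geometric multiplicity = 4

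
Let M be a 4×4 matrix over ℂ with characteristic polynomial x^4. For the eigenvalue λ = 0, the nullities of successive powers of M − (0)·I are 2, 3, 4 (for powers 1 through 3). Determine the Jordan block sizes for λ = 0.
Block sizes for λ = 0: [3, 1]

From the dimensions of kernels of powers, the number of Jordan blocks of size at least j is d_j − d_{j−1} where d_j = dim ker(N^j) (with d_0 = 0). Computing the differences gives [2, 1, 1].
The number of blocks of size exactly k is (#blocks of size ≥ k) − (#blocks of size ≥ k + 1), so the partition is: 1 block(s) of size 1, 1 block(s) of size 3.
In nonincreasing order the block sizes are [3, 1].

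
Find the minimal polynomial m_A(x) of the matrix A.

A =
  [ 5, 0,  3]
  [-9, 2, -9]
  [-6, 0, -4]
x^2 - x - 2

The characteristic polynomial is χ_A(x) = (x - 2)^2*(x + 1), so the eigenvalues are known. The minimal polynomial is
  m_A(x) = Π_λ (x − λ)^{k_λ}
where k_λ is the size of the *largest* Jordan block for λ (equivalently, the smallest k with (A − λI)^k v = 0 for every generalised eigenvector v of λ).

  λ = -1: largest Jordan block has size 1, contributing (x + 1)
  λ = 2: largest Jordan block has size 1, contributing (x − 2)

So m_A(x) = (x - 2)*(x + 1) = x^2 - x - 2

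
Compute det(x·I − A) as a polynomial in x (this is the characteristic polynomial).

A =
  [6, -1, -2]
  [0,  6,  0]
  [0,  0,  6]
x^3 - 18*x^2 + 108*x - 216

Expanding det(x·I − A) (e.g. by cofactor expansion or by noting that A is similar to its Jordan form J, which has the same characteristic polynomial as A) gives
  χ_A(x) = x^3 - 18*x^2 + 108*x - 216
which factors as (x - 6)^3. The eigenvalues (with algebraic multiplicities) are λ = 6 with multiplicity 3.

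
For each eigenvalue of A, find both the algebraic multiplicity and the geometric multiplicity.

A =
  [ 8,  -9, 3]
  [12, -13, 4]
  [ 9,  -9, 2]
λ = -1: alg = 3, geom = 2

Step 1 — factor the characteristic polynomial to read off the algebraic multiplicities:
  χ_A(x) = (x + 1)^3

Step 2 — compute geometric multiplicities via the rank-nullity identity g(λ) = n − rank(A − λI):
  rank(A − (-1)·I) = 1, so dim ker(A − (-1)·I) = n − 1 = 2

Summary:
  λ = -1: algebraic multiplicity = 3, geometric multiplicity = 2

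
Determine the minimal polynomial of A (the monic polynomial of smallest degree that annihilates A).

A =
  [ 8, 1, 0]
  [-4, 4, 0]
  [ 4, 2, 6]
x^2 - 12*x + 36

The characteristic polynomial is χ_A(x) = (x - 6)^3, so the eigenvalues are known. The minimal polynomial is
  m_A(x) = Π_λ (x − λ)^{k_λ}
where k_λ is the size of the *largest* Jordan block for λ (equivalently, the smallest k with (A − λI)^k v = 0 for every generalised eigenvector v of λ).

  λ = 6: largest Jordan block has size 2, contributing (x − 6)^2

So m_A(x) = (x - 6)^2 = x^2 - 12*x + 36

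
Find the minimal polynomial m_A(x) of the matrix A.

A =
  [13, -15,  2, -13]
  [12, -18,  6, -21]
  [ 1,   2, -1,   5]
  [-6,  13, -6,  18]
x^2 - 6*x + 9

The characteristic polynomial is χ_A(x) = (x - 3)^4, so the eigenvalues are known. The minimal polynomial is
  m_A(x) = Π_λ (x − λ)^{k_λ}
where k_λ is the size of the *largest* Jordan block for λ (equivalently, the smallest k with (A − λI)^k v = 0 for every generalised eigenvector v of λ).

  λ = 3: largest Jordan block has size 2, contributing (x − 3)^2

So m_A(x) = (x - 3)^2 = x^2 - 6*x + 9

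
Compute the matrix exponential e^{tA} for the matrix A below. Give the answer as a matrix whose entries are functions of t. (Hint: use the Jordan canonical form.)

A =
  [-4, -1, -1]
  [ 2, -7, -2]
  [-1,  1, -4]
e^{tA} =
  [t*exp(-5*t) + exp(-5*t), -t*exp(-5*t), -t*exp(-5*t)]
  [2*t*exp(-5*t), -2*t*exp(-5*t) + exp(-5*t), -2*t*exp(-5*t)]
  [-t*exp(-5*t), t*exp(-5*t), t*exp(-5*t) + exp(-5*t)]

Strategy: write A = P · J · P⁻¹ where J is a Jordan canonical form, so e^{tA} = P · e^{tJ} · P⁻¹, and e^{tJ} can be computed block-by-block.

A has Jordan form
J =
  [-5,  1,  0]
  [ 0, -5,  0]
  [ 0,  0, -5]
(up to reordering of blocks).

Per-block formulas:
  For a 2×2 Jordan block J_2(-5): exp(t · J_2(-5)) = e^(-5t)·(I + t·N), where N is the 2×2 nilpotent shift.
  For a 1×1 block at λ = -5: exp(t · [-5]) = [e^(-5t)].

After assembling e^{tJ} and conjugating by P, we get:

e^{tA} =
  [t*exp(-5*t) + exp(-5*t), -t*exp(-5*t), -t*exp(-5*t)]
  [2*t*exp(-5*t), -2*t*exp(-5*t) + exp(-5*t), -2*t*exp(-5*t)]
  [-t*exp(-5*t), t*exp(-5*t), t*exp(-5*t) + exp(-5*t)]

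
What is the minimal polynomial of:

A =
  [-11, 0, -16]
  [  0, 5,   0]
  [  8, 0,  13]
x^2 - 2*x - 15

The characteristic polynomial is χ_A(x) = (x - 5)^2*(x + 3), so the eigenvalues are known. The minimal polynomial is
  m_A(x) = Π_λ (x − λ)^{k_λ}
where k_λ is the size of the *largest* Jordan block for λ (equivalently, the smallest k with (A − λI)^k v = 0 for every generalised eigenvector v of λ).

  λ = -3: largest Jordan block has size 1, contributing (x + 3)
  λ = 5: largest Jordan block has size 1, contributing (x − 5)

So m_A(x) = (x - 5)*(x + 3) = x^2 - 2*x - 15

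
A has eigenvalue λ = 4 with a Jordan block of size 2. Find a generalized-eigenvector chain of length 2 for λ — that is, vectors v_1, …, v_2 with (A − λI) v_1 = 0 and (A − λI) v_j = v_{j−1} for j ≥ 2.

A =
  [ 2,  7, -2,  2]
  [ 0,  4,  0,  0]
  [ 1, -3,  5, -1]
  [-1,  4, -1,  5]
A Jordan chain for λ = 4 of length 2:
v_1 = (-2, 0, 1, -1)ᵀ
v_2 = (1, 0, 0, 0)ᵀ

Let N = A − (4)·I. We want v_2 with N^2 v_2 = 0 but N^1 v_2 ≠ 0; then v_{j-1} := N · v_j for j = 2, …, 2.

Pick v_2 = (1, 0, 0, 0)ᵀ.
Then v_1 = N · v_2 = (-2, 0, 1, -1)ᵀ.

Sanity check: (A − (4)·I) v_1 = (0, 0, 0, 0)ᵀ = 0. ✓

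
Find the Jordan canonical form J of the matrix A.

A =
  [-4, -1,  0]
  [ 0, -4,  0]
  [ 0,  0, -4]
J_2(-4) ⊕ J_1(-4)

The characteristic polynomial is
  det(x·I − A) = x^3 + 12*x^2 + 48*x + 64 = (x + 4)^3

Eigenvalues and multiplicities (the geometric multiplicity of λ is n − rank(A − λI), which equals the number of Jordan blocks for λ):
  λ = -4: algebraic multiplicity = 3, geometric multiplicity = 2

Determining the block sizes for each eigenvalue:
  λ = -4: 2 blocks summing to 3 forces exactly one block of size 2 and the rest size 1 → block sizes [2, 1]

Assembling the blocks gives a Jordan form
J =
  [-4,  1,  0]
  [ 0, -4,  0]
  [ 0,  0, -4]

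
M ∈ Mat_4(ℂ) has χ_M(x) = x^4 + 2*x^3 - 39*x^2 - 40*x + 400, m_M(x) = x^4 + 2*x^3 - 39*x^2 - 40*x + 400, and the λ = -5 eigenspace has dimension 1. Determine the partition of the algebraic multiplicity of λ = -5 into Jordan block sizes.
Block sizes for λ = -5: [2]

Step 1 — from the characteristic polynomial, algebraic multiplicity of λ = -5 is 2. From dim ker(M − (-5)·I) = 1, there are exactly 1 Jordan blocks for λ = -5.
Step 2 — from the minimal polynomial, the factor (x + 5)^2 tells us the largest block for λ = -5 has size 2.
Step 3 — with total size 2, 1 blocks, and largest block 2, the block sizes (in nonincreasing order) are [2].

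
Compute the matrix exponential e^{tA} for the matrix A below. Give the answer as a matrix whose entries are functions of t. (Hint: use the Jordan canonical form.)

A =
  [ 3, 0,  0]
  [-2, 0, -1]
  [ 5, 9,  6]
e^{tA} =
  [exp(3*t), 0, 0]
  [t^2*exp(3*t)/2 - 2*t*exp(3*t), -3*t*exp(3*t) + exp(3*t), -t*exp(3*t)]
  [-3*t^2*exp(3*t)/2 + 5*t*exp(3*t), 9*t*exp(3*t), 3*t*exp(3*t) + exp(3*t)]

Strategy: write A = P · J · P⁻¹ where J is a Jordan canonical form, so e^{tA} = P · e^{tJ} · P⁻¹, and e^{tJ} can be computed block-by-block.

A has Jordan form
J =
  [3, 1, 0]
  [0, 3, 1]
  [0, 0, 3]
(up to reordering of blocks).

Per-block formulas:
  For a 3×3 Jordan block J_3(3): exp(t · J_3(3)) = e^(3t)·(I + t·N + (t^2/2)·N^2), where N is the 3×3 nilpotent shift.

After assembling e^{tJ} and conjugating by P, we get:

e^{tA} =
  [exp(3*t), 0, 0]
  [t^2*exp(3*t)/2 - 2*t*exp(3*t), -3*t*exp(3*t) + exp(3*t), -t*exp(3*t)]
  [-3*t^2*exp(3*t)/2 + 5*t*exp(3*t), 9*t*exp(3*t), 3*t*exp(3*t) + exp(3*t)]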